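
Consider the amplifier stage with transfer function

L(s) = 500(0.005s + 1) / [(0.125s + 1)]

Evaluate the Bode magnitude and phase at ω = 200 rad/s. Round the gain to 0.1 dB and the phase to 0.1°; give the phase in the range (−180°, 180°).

At ω = 200 rad/s:
zero (1 + j200·0.005) = 1 + j1 → |·| ≈ 1.4142, ∠ ≈ 45.00°
pole (1 + j200·0.125) = 1 + j25 → |·| ≈ 25.02, ∠ ≈ 87.71°
|L| = 500 · 1.4142 / (25.02) ≈ 28.261
Gain = 20 log₁₀(28.261) ≈ 29.02 dB
∠L = (45.00°) − (87.71°) = -42.71°

29.0 dB, -42.7°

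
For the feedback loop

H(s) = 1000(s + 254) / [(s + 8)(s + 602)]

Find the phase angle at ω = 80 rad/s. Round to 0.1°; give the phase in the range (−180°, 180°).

-74.4°

At s = jω = j80:
zero (s+254): 254 + j80 → |·| = √(254²+80²) = √70916 ≈ 266.3, ∠ = arctan(80/254) ≈ 17.48°
pole (s+8): 8 + j80 → |·| = √(8²+80²) = √6464 ≈ 80.399, ∠ = arctan(80/8) ≈ 84.29°
pole (s+602): 602 + j80 → |·| = √(602²+80²) = √368804 ≈ 607.29, ∠ = arctan(80/602) ≈ 7.57°
∠H = 17.48° − 91.86° = -74.38°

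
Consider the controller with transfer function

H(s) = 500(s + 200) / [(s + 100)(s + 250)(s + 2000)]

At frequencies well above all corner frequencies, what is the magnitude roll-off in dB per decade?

Each pole contributes −20 dB/decade at high frequency; each zero contributes +20 dB/decade.
Net: 1 zero(s) − 3 pole(s) → -40 dB/decade.

-40 dB/decade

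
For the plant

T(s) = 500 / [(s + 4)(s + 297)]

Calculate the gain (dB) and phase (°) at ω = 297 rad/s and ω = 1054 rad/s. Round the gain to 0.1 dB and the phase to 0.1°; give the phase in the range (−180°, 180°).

ω = 297: -47.9 dB, -134.2°; ω = 1054: -67.3 dB, -164.0°

At s = jω = j297:
pole (s+4): 4 + j297 → |·| = √(4²+297²) = √88225 ≈ 297.03, ∠ = arctan(297/4) ≈ 89.23°
pole (s+297): 297 + j297 → |·| = √(297²+297²) = √176418 ≈ 420.02, ∠ = arctan(297/297) ≈ 45.00°
|T| = 500 / 1.2476e+05 ≈ 0.0040077
Gain = 20 log₁₀(0.0040077) ≈ -47.94 dB
∠T = 0.00° − 134.23° = -134.23°

At s = jω = j1054:
pole (s+4): 4 + j1054 → |·| = √(4²+1054²) = √1110932 ≈ 1054, ∠ = arctan(1054/4) ≈ 89.78°
pole (s+297): 297 + j1054 → |·| = √(297²+1054²) = √1199125 ≈ 1095, ∠ = arctan(1054/297) ≈ 74.26°
|T| = 500 / 1.1541e+06 ≈ 0.00043324
Gain = 20 log₁₀(0.00043324) ≈ -67.27 dB
∠T = 0.00° − 164.04° = -164.04°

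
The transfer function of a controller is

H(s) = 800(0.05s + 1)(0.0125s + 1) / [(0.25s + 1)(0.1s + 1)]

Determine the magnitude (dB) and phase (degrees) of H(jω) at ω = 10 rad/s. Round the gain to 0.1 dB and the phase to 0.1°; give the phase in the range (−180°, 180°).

At ω = 10 rad/s:
zero (1 + j10·0.05) = 1 + j0.5 → |·| ≈ 1.118, ∠ ≈ 26.57°
zero (1 + j10·0.0125) = 1 + j0.125 → |·| ≈ 1.0078, ∠ ≈ 7.13°
pole (1 + j10·0.25) = 1 + j2.5 → |·| ≈ 2.6926, ∠ ≈ 68.20°
pole (1 + j10·0.1) = 1 + j1 → |·| ≈ 1.4142, ∠ ≈ 45.00°
|H| = 800 · 1.118 · 1.0078 / (2.6926 · 1.4142) ≈ 236.71
Gain = 20 log₁₀(236.71) ≈ 47.48 dB
∠H = (26.57° + 7.13°) − (68.20° + 45.00°) = -79.50°

47.5 dB, -79.5°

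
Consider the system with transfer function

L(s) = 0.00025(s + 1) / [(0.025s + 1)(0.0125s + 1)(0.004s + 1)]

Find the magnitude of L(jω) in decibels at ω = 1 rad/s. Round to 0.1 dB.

-69.0 dB

At ω = 1 rad/s:
zero (1 + j1·1) = 1 + j1 → |·| ≈ 1.4142, ∠ ≈ 45.00°
pole (1 + j1·0.025) = 1 + j0.025 → |·| ≈ 1.0003, ∠ ≈ 1.43°
pole (1 + j1·0.0125) = 1 + j0.0125 → |·| ≈ 1.0001, ∠ ≈ 0.72°
pole (1 + j1·0.004) = 1 + j0.004 → |·| ≈ 1, ∠ ≈ 0.23°
|L| = 0.00025 · 1.4142 / (1.0003 · 1.0001 · 1) ≈ 0.00035341
Gain = 20 log₁₀(0.00035341) ≈ -69.03 dB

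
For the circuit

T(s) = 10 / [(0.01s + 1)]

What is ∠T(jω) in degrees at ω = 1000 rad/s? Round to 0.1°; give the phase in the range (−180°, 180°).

At ω = 1000 rad/s:
pole (1 + j1000·0.01) = 1 + j10 → |·| ≈ 10.05, ∠ ≈ 84.29°
∠T = (0°) − (84.29°) = -84.29°

-84.3°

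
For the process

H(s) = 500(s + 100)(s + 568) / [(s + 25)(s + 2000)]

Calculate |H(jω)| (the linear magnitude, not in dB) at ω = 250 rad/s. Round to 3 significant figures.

165

At s = jω = j250:
zero (s+100): 100 + j250 → |·| = √(100²+250²) = √72500 ≈ 269.26, ∠ = arctan(250/100) ≈ 68.20°
zero (s+568): 568 + j250 → |·| = √(568²+250²) = √385124 ≈ 620.58, ∠ = arctan(250/568) ≈ 23.76°
pole (s+25): 25 + j250 → |·| = √(25²+250²) = √63125 ≈ 251.25, ∠ = arctan(250/25) ≈ 84.29°
pole (s+2000): 2000 + j250 → |·| = √(2000²+250²) = √4062500 ≈ 2015.6, ∠ = arctan(250/2000) ≈ 7.13°
|H| = 500 · 1.671e+05 / 5.0642e+05 ≈ 164.98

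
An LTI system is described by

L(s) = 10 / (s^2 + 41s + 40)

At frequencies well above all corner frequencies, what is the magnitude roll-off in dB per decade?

Each pole contributes −20 dB/decade at high frequency; each zero contributes +20 dB/decade.
Net: 0 zero(s) − 2 pole(s) → -40 dB/decade.

-40 dB/decade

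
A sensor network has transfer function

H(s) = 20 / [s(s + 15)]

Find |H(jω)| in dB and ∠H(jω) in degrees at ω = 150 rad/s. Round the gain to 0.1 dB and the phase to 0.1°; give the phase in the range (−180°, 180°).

At s = jω = j150:
pole (s+15): 15 + j150 → |·| = √(15²+150²) = √22725 ≈ 150.75, ∠ = arctan(150/15) ≈ 84.29°
pole at origin: |s| = 150, ∠ = 90.00° (in denominator)
|H| = 20 / 22612 ≈ 0.00088449
Gain = 20 log₁₀(0.00088449) ≈ -61.07 dB
∠H = 0.00° − 174.29° = -174.29°

-61.1 dB, -174.3°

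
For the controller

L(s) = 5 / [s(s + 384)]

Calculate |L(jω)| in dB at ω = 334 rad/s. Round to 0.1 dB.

At s = jω = j334:
pole (s+384): 384 + j334 → |·| = √(384²+334²) = √259012 ≈ 508.93, ∠ = arctan(334/384) ≈ 41.02°
pole at origin: |s| = 334, ∠ = 90.00° (in denominator)
|L| = 5 / 1.6998e+05 ≈ 2.9415e-05
Gain = 20 log₁₀(2.9415e-05) ≈ -90.63 dB

-90.6 dB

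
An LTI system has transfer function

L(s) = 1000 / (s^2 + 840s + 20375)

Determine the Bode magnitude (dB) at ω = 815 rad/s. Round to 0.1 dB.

-59.5 dB

Substitute s = j815:
Numerator: 1000 = 1000 + j0
Denominator: (j815)^2 + 840(j815) + 20375 = -643850 + j684600
|N| = √(1000² + 0²) ≈ 1000, ∠N ≈ 0.00°
|D| = √(643850² + 684600²) ≈ 9.398e+05, ∠D ≈ 133.24°
|L| = 1000 / 9.398e+05 ≈ 0.0010641
Gain = 20 log₁₀(0.0010641) ≈ -59.46 dB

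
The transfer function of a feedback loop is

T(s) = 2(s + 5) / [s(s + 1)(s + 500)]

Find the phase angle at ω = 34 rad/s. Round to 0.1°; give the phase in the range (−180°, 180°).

At s = jω = j34:
zero (s+5): 5 + j34 → |·| = √(5²+34²) = √1181 ≈ 34.366, ∠ = arctan(34/5) ≈ 81.63°
pole (s+1): 1 + j34 → |·| = √(1²+34²) = √1157 ≈ 34.015, ∠ = arctan(34/1) ≈ 88.32°
pole (s+500): 500 + j34 → |·| = √(500²+34²) = √251156 ≈ 501.15, ∠ = arctan(34/500) ≈ 3.89°
pole at origin: |s| = 34, ∠ = 90.00° (in denominator)
∠T = 81.63° − 182.21° = -100.58°

-100.6°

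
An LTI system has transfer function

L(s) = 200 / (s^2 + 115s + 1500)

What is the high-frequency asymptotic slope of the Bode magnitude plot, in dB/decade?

-40 dB/decade

Each pole contributes −20 dB/decade at high frequency; each zero contributes +20 dB/decade.
Net: 0 zero(s) − 2 pole(s) → -40 dB/decade.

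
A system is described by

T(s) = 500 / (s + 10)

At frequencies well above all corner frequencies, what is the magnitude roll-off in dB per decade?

-20 dB/decade

Each pole contributes −20 dB/decade at high frequency; each zero contributes +20 dB/decade.
Net: 0 zero(s) − 1 pole(s) → -20 dB/decade.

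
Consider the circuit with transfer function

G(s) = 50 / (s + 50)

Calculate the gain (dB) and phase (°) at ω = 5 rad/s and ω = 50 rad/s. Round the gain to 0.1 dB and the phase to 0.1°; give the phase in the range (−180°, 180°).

At s = jω = j5:
pole (s+50): 50 + j5 → |·| = √(50²+5²) = √2525 ≈ 50.249, ∠ = arctan(5/50) ≈ 5.71°
|G| = 50 / 50.249 ≈ 0.99504
Gain = 20 log₁₀(0.99504) ≈ -0.04 dB
∠G = 0.00° − 5.71° = -5.71°

At s = jω = j50:
pole (s+50): 50 + j50 → |·| = √(50²+50²) = √5000 ≈ 70.711, ∠ = arctan(50/50) ≈ 45.00°
|G| = 50 / 70.711 ≈ 0.7071
Gain = 20 log₁₀(0.7071) ≈ -3.01 dB
∠G = 0.00° − 45.00° = -45.00°

ω = 5: -0.0 dB, -5.7°; ω = 50: -3.0 dB, -45.0°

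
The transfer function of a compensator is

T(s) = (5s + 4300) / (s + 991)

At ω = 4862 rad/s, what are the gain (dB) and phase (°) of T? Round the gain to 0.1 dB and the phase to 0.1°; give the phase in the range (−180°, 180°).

Substitute s = j4862:
Numerator: 5(j4862) + 4300 = 4300 + j24310
Denominator: (j4862) + 991 = 991 + j4862
|N| = √(4300² + 24310²) ≈ 24687, ∠N ≈ 79.97°
|D| = √(991² + 4862²) ≈ 4962, ∠D ≈ 78.48°
|T| = 24687 / 4962 ≈ 4.9752
Gain = 20 log₁₀(4.9752) ≈ 13.94 dB
∠T = 79.97° − 78.48° = 1.49°

13.9 dB, 1.5°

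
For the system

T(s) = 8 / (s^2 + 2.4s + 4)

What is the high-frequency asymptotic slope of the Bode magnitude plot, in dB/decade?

Each pole contributes −20 dB/decade at high frequency; each zero contributes +20 dB/decade.
Net: 0 zero(s) − 2 pole(s) → -40 dB/decade.

-40 dB/decade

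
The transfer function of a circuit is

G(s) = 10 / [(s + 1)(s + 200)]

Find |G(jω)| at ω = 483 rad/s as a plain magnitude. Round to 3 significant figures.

3.96e-05

At s = jω = j483:
pole (s+1): 1 + j483 → |·| = √(1²+483²) = √233290 ≈ 483, ∠ = arctan(483/1) ≈ 89.88°
pole (s+200): 200 + j483 → |·| = √(200²+483²) = √273289 ≈ 522.77, ∠ = arctan(483/200) ≈ 67.51°
|G| = 10 / 2.525e+05 ≈ 3.9604e-05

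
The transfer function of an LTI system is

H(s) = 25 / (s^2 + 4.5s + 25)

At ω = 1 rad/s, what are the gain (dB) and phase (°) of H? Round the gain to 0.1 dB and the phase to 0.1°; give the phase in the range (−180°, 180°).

At s = jω = j1:
quadratic: (j1)² + 4.5·j1 + 25 = 24 + j4.5 → |·| ≈ 24.418, ∠ ≈ 10.62°
|H| = 25 / 24.418 ≈ 1.0238
Gain = 20 log₁₀(1.0238) ≈ 0.20 dB
∠H = 0.00° − 10.62° = -10.62°

0.2 dB, -10.6°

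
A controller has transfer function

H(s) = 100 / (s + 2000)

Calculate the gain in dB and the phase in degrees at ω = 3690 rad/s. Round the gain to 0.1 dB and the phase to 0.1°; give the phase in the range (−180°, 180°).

-32.5 dB, -61.5°

At s = jω = j3690:
pole (s+2000): 2000 + j3690 → |·| = √(2000²+3690²) = √17616100 ≈ 4197.2, ∠ = arctan(3690/2000) ≈ 61.54°
|H| = 100 / 4197.2 ≈ 0.023825
Gain = 20 log₁₀(0.023825) ≈ -32.46 dB
∠H = 0.00° − 61.54° = -61.54°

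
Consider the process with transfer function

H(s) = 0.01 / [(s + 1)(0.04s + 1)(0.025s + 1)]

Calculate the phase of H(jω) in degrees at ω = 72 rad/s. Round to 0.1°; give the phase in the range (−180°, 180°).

At ω = 72 rad/s:
pole (1 + j72·1) = 1 + j72 → |·| ≈ 72.007, ∠ ≈ 89.20°
pole (1 + j72·0.04) = 1 + j2.88 → |·| ≈ 3.0487, ∠ ≈ 70.85°
pole (1 + j72·0.025) = 1 + j1.8 → |·| ≈ 2.0591, ∠ ≈ 60.95°
∠H = (0°) − (89.20° + 70.85° + 60.95°) = -221.00° ≡ 139.00° (principal value)

139.0°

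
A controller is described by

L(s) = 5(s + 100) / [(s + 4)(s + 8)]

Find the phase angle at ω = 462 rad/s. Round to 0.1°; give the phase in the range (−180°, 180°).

At s = jω = j462:
zero (s+100): 100 + j462 → |·| = √(100²+462²) = √223444 ≈ 472.7, ∠ = arctan(462/100) ≈ 77.79°
pole (s+4): 4 + j462 → |·| = √(4²+462²) = √213460 ≈ 462.02, ∠ = arctan(462/4) ≈ 89.50°
pole (s+8): 8 + j462 → |·| = √(8²+462²) = √213508 ≈ 462.07, ∠ = arctan(462/8) ≈ 89.01°
∠L = 77.79° − 178.51° = -100.72°

-100.7°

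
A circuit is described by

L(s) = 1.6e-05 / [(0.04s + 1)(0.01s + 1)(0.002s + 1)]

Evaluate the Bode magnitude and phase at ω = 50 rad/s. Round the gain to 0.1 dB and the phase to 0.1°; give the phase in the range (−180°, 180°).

-103.9 dB, -95.7°

At ω = 50 rad/s:
pole (1 + j50·0.04) = 1 + j2 → |·| ≈ 2.2361, ∠ ≈ 63.43°
pole (1 + j50·0.01) = 1 + j0.5 → |·| ≈ 1.118, ∠ ≈ 26.57°
pole (1 + j50·0.002) = 1 + j0.1 → |·| ≈ 1.005, ∠ ≈ 5.71°
|L| = 1.6e-05 · 1 / (2.2361 · 1.118 · 1.005) ≈ 6.3683e-06
Gain = 20 log₁₀(6.3683e-06) ≈ -103.92 dB
∠L = (0°) − (63.43° + 26.57° + 5.71°) = -95.71°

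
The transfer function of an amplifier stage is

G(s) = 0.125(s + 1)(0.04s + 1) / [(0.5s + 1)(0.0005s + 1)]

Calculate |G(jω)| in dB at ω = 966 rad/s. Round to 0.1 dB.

18.8 dB

At ω = 966 rad/s:
zero (1 + j966·1) = 1 + j966 → |·| ≈ 966, ∠ ≈ 89.94°
zero (1 + j966·0.04) = 1 + j38.64 → |·| ≈ 38.653, ∠ ≈ 88.52°
pole (1 + j966·0.5) = 1 + j483 → |·| ≈ 483, ∠ ≈ 89.88°
pole (1 + j966·0.0005) = 1 + j0.483 → |·| ≈ 1.1105, ∠ ≈ 25.78°
|G| = 0.125 · 966 · 38.653 / (483 · 1.1105) ≈ 8.7017
Gain = 20 log₁₀(8.7017) ≈ 18.79 dB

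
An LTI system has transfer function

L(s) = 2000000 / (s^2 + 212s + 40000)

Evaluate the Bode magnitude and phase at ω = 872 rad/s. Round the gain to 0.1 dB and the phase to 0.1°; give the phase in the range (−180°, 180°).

8.6 dB, -165.6°

At s = jω = j872:
quadratic: (j872)² + 212·j872 + 40000 = -720384 + j184864 → |·| ≈ 7.4373e+05, ∠ ≈ 165.61°
|L| = 2000000 / 7.4373e+05 ≈ 2.6891
Gain = 20 log₁₀(2.6891) ≈ 8.59 dB
∠L = 0.00° − 165.61° = -165.61°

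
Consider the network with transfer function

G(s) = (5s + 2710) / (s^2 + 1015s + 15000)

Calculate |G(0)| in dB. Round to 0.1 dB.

G(0) = 2710 / 15000 ≈ 0.18067
20 log₁₀(0.18067) ≈ -14.86 dB

-14.9 dB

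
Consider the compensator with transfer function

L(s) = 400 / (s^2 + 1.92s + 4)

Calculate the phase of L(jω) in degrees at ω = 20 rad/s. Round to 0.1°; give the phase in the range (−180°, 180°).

-174.5°

At s = jω = j20:
quadratic: (j20)² + 1.92·j20 + 4 = -396 + j38.4 → |·| ≈ 397.86, ∠ ≈ 174.46°
∠L = 0.00° − 174.46° = -174.46°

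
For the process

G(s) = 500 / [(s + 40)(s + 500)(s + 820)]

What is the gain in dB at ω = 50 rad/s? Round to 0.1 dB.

-94.5 dB

At s = jω = j50:
pole (s+40): 40 + j50 → |·| = √(40²+50²) = √4100 ≈ 64.031, ∠ = arctan(50/40) ≈ 51.34°
pole (s+500): 500 + j50 → |·| = √(500²+50²) = √252500 ≈ 502.49, ∠ = arctan(50/500) ≈ 5.71°
pole (s+820): 820 + j50 → |·| = √(820²+50²) = √674900 ≈ 821.52, ∠ = arctan(50/820) ≈ 3.49°
|G| = 500 / 2.6432e+07 ≈ 1.8916e-05
Gain = 20 log₁₀(1.8916e-05) ≈ -94.46 dB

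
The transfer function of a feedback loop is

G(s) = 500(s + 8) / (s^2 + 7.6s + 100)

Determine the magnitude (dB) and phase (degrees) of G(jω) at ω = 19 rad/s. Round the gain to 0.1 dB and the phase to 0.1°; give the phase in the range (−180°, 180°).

30.8 dB, -83.9°

At s = jω = j19:
zero (s+8): 8 + j19 → |·| = √(8²+19²) = √425 ≈ 20.616, ∠ = arctan(19/8) ≈ 67.17°
quadratic: (j19)² + 7.6·j19 + 100 = -261 + j144.4 → |·| ≈ 298.28, ∠ ≈ 151.05°
|G| = 500 · 20.616 / 298.28 ≈ 34.558
Gain = 20 log₁₀(34.558) ≈ 30.77 dB
∠G = 67.17° − 151.05° = -83.88°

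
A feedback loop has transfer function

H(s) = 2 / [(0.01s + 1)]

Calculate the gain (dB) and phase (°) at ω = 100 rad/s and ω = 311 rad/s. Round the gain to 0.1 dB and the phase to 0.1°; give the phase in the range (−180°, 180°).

At ω = 100 rad/s:
pole (1 + j100·0.01) = 1 + j1 → |·| ≈ 1.4142, ∠ ≈ 45.00°
|H| = 2 · 1 / (1.4142) ≈ 1.4142
Gain = 20 log₁₀(1.4142) ≈ 3.01 dB
∠H = (0°) − (45.00°) = -45.00°

At ω = 311 rad/s:
pole (1 + j311·0.01) = 1 + j3.11 → |·| ≈ 3.2668, ∠ ≈ 72.18°
|H| = 2 · 1 / (3.2668) ≈ 0.61222
Gain = 20 log₁₀(0.61222) ≈ -4.26 dB
∠H = (0°) − (72.18°) = -72.18°

ω = 100: 3.0 dB, -45.0°; ω = 311: -4.3 dB, -72.2°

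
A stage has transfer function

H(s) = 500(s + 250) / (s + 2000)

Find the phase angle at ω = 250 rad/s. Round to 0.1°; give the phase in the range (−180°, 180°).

At s = jω = j250:
zero (s+250): 250 + j250 → |·| = √(250²+250²) = √125000 ≈ 353.55, ∠ = arctan(250/250) ≈ 45.00°
pole (s+2000): 2000 + j250 → |·| = √(2000²+250²) = √4062500 ≈ 2015.6, ∠ = arctan(250/2000) ≈ 7.13°
∠H = 45.00° − 7.13° = 37.87°

37.9°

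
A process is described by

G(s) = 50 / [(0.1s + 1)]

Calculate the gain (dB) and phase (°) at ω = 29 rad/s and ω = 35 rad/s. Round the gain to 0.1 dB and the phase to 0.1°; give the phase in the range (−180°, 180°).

ω = 29: 24.2 dB, -71.0°; ω = 35: 22.8 dB, -74.1°

At ω = 29 rad/s:
pole (1 + j29·0.1) = 1 + j2.9 → |·| ≈ 3.0676, ∠ ≈ 70.97°
|G| = 50 · 1 / (3.0676) ≈ 16.299
Gain = 20 log₁₀(16.299) ≈ 24.24 dB
∠G = (0°) − (70.97°) = -70.97°

At ω = 35 rad/s:
pole (1 + j35·0.1) = 1 + j3.5 → |·| ≈ 3.6401, ∠ ≈ 74.05°
|G| = 50 · 1 / (3.6401) ≈ 13.736
Gain = 20 log₁₀(13.736) ≈ 22.76 dB
∠G = (0°) − (74.05°) = -74.05°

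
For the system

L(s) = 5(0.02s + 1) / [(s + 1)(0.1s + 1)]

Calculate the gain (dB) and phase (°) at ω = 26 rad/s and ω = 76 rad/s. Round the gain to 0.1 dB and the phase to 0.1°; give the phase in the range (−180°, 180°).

ω = 26: -22.2 dB, -129.3°; ω = 76: -36.1 dB, -115.1°

At ω = 26 rad/s:
zero (1 + j26·0.02) = 1 + j0.52 → |·| ≈ 1.1271, ∠ ≈ 27.47°
pole (1 + j26·1) = 1 + j26 → |·| ≈ 26.019, ∠ ≈ 87.80°
pole (1 + j26·0.1) = 1 + j2.6 → |·| ≈ 2.7857, ∠ ≈ 68.96°
|L| = 5 · 1.1271 / (26.019 · 2.7857) ≈ 0.077751
Gain = 20 log₁₀(0.077751) ≈ -22.19 dB
∠L = (27.47°) − (87.80° + 68.96°) = -129.29°

At ω = 76 rad/s:
zero (1 + j76·0.02) = 1 + j1.52 → |·| ≈ 1.8195, ∠ ≈ 56.66°
pole (1 + j76·1) = 1 + j76 → |·| ≈ 76.007, ∠ ≈ 89.25°
pole (1 + j76·0.1) = 1 + j7.6 → |·| ≈ 7.6655, ∠ ≈ 82.50°
|L| = 5 · 1.8195 / (76.007 · 7.6655) ≈ 0.015614
Gain = 20 log₁₀(0.015614) ≈ -36.13 dB
∠L = (56.66°) − (89.25° + 82.50°) = -115.09°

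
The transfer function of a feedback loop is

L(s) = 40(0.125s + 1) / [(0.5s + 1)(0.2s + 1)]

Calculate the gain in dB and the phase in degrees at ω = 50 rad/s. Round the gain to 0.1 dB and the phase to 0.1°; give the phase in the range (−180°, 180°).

0.1 dB, -91.1°

At ω = 50 rad/s:
zero (1 + j50·0.125) = 1 + j6.25 → |·| ≈ 6.3295, ∠ ≈ 80.91°
pole (1 + j50·0.5) = 1 + j25 → |·| ≈ 25.02, ∠ ≈ 87.71°
pole (1 + j50·0.2) = 1 + j10 → |·| ≈ 10.05, ∠ ≈ 84.29°
|L| = 40 · 6.3295 / (25.02 · 10.05) ≈ 1.0069
Gain = 20 log₁₀(1.0069) ≈ 0.06 dB
∠L = (80.91°) − (87.71° + 84.29°) = -91.09°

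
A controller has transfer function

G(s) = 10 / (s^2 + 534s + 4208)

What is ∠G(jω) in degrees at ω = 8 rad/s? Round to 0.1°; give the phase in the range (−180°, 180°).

Substitute s = j8:
Numerator: 10 = 10 + j0
Denominator: (j8)^2 + 534(j8) + 4208 = 4144 + j4272
|N| = √(10² + 0²) ≈ 10, ∠N ≈ 0.00°
|D| = √(4144² + 4272²) ≈ 5951.7, ∠D ≈ 45.87°
∠G = 0.00° − 45.87° = -45.87°

-45.9°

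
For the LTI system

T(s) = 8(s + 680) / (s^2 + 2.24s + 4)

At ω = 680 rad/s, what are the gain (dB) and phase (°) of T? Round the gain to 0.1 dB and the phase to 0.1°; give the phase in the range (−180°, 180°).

At s = jω = j680:
zero (s+680): 680 + j680 → |·| = √(680²+680²) = √924800 ≈ 961.67, ∠ = arctan(680/680) ≈ 45.00°
quadratic: (j680)² + 2.24·j680 + 4 = -462396 + j1523.2 → |·| ≈ 4.624e+05, ∠ ≈ 179.81°
|T| = 8 · 961.67 / 4.624e+05 ≈ 0.016638
Gain = 20 log₁₀(0.016638) ≈ -35.58 dB
∠T = 45.00° − 179.81° = -134.81°

-35.6 dB, -134.8°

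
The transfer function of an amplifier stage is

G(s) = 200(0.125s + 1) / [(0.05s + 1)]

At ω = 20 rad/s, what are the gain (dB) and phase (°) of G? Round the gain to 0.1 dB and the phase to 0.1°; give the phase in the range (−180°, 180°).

At ω = 20 rad/s:
zero (1 + j20·0.125) = 1 + j2.5 → |·| ≈ 2.6926, ∠ ≈ 68.20°
pole (1 + j20·0.05) = 1 + j1 → |·| ≈ 1.4142, ∠ ≈ 45.00°
|G| = 200 · 2.6926 / (1.4142) ≈ 380.79
Gain = 20 log₁₀(380.79) ≈ 51.61 dB
∠G = (68.20°) − (45.00°) = 23.20°

51.6 dB, 23.2°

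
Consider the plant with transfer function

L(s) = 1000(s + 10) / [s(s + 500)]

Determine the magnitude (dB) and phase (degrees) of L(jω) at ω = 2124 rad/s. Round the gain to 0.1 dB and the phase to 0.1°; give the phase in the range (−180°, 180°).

-6.8 dB, -77.0°

At s = jω = j2124:
zero (s+10): 10 + j2124 → |·| = √(10²+2124²) = √4511476 ≈ 2124, ∠ = arctan(2124/10) ≈ 89.73°
pole (s+500): 500 + j2124 → |·| = √(500²+2124²) = √4761376 ≈ 2182.1, ∠ = arctan(2124/500) ≈ 76.75°
pole at origin: |s| = 2124, ∠ = 90.00° (in denominator)
|L| = 1000 · 2124 / 4.6348e+06 ≈ 0.45827
Gain = 20 log₁₀(0.45827) ≈ -6.78 dB
∠L = 89.73° − 166.75° = -77.02°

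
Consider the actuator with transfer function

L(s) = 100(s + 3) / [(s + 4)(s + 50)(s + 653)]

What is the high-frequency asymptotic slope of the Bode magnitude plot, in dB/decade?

-40 dB/decade

Each pole contributes −20 dB/decade at high frequency; each zero contributes +20 dB/decade.
Net: 1 zero(s) − 3 pole(s) → -40 dB/decade.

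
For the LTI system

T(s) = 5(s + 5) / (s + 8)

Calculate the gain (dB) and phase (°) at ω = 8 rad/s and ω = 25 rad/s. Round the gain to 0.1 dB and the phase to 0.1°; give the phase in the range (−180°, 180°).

ω = 8: 12.4 dB, 13.0°; ω = 25: 13.7 dB, 6.4°

At s = jω = j8:
zero (s+5): 5 + j8 → |·| = √(5²+8²) = √89 ≈ 9.434, ∠ = arctan(8/5) ≈ 57.99°
pole (s+8): 8 + j8 → |·| = √(8²+8²) = √128 ≈ 11.314, ∠ = arctan(8/8) ≈ 45.00°
|T| = 5 · 9.434 / 11.314 ≈ 4.1692
Gain = 20 log₁₀(4.1692) ≈ 12.40 dB
∠T = 57.99° − 45.00° = 12.99°

At s = jω = j25:
zero (s+5): 5 + j25 → |·| = √(5²+25²) = √650 ≈ 25.495, ∠ = arctan(25/5) ≈ 78.69°
pole (s+8): 8 + j25 → |·| = √(8²+25²) = √689 ≈ 26.249, ∠ = arctan(25/8) ≈ 72.26°
|T| = 5 · 25.495 / 26.249 ≈ 4.8564
Gain = 20 log₁₀(4.8564) ≈ 13.73 dB
∠T = 78.69° − 72.26° = 6.43°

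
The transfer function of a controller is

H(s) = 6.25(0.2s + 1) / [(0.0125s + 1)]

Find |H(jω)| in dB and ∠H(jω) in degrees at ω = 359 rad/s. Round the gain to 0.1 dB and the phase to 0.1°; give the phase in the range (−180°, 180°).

39.8 dB, 11.8°

At ω = 359 rad/s:
zero (1 + j359·0.2) = 1 + j71.8 → |·| ≈ 71.807, ∠ ≈ 89.20°
pole (1 + j359·0.0125) = 1 + j4.4875 → |·| ≈ 4.5976, ∠ ≈ 77.44°
|H| = 6.25 · 71.807 / (4.5976) ≈ 97.615
Gain = 20 log₁₀(97.615) ≈ 39.79 dB
∠H = (89.20°) − (77.44°) = 11.76°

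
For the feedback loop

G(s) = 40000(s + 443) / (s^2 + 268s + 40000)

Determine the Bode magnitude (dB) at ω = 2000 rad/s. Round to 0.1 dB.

At s = jω = j2000:
zero (s+443): 443 + j2000 → |·| = √(443²+2000²) = √4196249 ≈ 2048.5, ∠ = arctan(2000/443) ≈ 77.51°
quadratic: (j2000)² + 268·j2000 + 40000 = -3960000 + j536000 → |·| ≈ 3.9961e+06, ∠ ≈ 172.29°
|G| = 40000 · 2048.5 / 3.9961e+06 ≈ 20.505
Gain = 20 log₁₀(20.505) ≈ 26.24 dB

26.2 dB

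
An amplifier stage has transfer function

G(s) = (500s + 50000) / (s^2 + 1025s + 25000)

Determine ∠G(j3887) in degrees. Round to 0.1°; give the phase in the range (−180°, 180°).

-76.7°

Substitute s = j3887:
Numerator: 500(j3887) + 50000 = 50000 + j1943500
Denominator: (j3887)^2 + 1025(j3887) + 25000 = -15083769 + j3984175
|N| = √(50000² + 1943500²) ≈ 1.9441e+06, ∠N ≈ 88.53°
|D| = √(15083769² + 3984175²) ≈ 1.5601e+07, ∠D ≈ 165.20°
∠G = 88.53° − 165.20° = -76.67°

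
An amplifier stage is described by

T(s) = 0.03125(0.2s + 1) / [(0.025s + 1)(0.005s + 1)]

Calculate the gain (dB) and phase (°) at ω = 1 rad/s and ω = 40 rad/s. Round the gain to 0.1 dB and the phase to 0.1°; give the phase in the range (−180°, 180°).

At ω = 1 rad/s:
zero (1 + j1·0.2) = 1 + j0.2 → |·| ≈ 1.0198, ∠ ≈ 11.31°
pole (1 + j1·0.025) = 1 + j0.025 → |·| ≈ 1.0003, ∠ ≈ 1.43°
pole (1 + j1·0.005) = 1 + j0.005 → |·| ≈ 1, ∠ ≈ 0.29°
|T| = 0.03125 · 1.0198 / (1.0003 · 1) ≈ 0.031859
Gain = 20 log₁₀(0.031859) ≈ -29.94 dB
∠T = (11.31°) − (1.43° + 0.29°) = 9.59°

At ω = 40 rad/s:
zero (1 + j40·0.2) = 1 + j8 → |·| ≈ 8.0623, ∠ ≈ 82.87°
pole (1 + j40·0.025) = 1 + j1 → |·| ≈ 1.4142, ∠ ≈ 45.00°
pole (1 + j40·0.005) = 1 + j0.2 → |·| ≈ 1.0198, ∠ ≈ 11.31°
|T| = 0.03125 · 8.0623 / (1.4142 · 1.0198) ≈ 0.1747
Gain = 20 log₁₀(0.1747) ≈ -15.15 dB
∠T = (82.87°) − (45.00° + 11.31°) = 26.56°

ω = 1: -29.9 dB, 9.6°; ω = 40: -15.2 dB, 26.6°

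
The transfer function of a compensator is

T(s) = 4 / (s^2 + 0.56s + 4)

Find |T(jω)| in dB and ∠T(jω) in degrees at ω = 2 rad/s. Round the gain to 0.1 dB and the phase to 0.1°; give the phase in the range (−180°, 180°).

11.1 dB, -90.0°

At s = jω = j2:
quadratic: (j2)² + 0.56·j2 + 4 = 0 + j1.12 → |·| ≈ 1.12, ∠ ≈ 90.00°
|T| = 4 / 1.12 ≈ 3.5714
Gain = 20 log₁₀(3.5714) ≈ 11.06 dB
∠T = 0.00° − 90.00° = -90.00°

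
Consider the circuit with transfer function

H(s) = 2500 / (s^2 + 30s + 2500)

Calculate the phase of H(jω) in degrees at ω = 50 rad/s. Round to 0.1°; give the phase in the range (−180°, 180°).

-90.0°

At s = jω = j50:
quadratic: (j50)² + 30·j50 + 2500 = 0 + j1500 → |·| ≈ 1500, ∠ ≈ 90.00°
∠H = 0.00° − 90.00° = -90.00°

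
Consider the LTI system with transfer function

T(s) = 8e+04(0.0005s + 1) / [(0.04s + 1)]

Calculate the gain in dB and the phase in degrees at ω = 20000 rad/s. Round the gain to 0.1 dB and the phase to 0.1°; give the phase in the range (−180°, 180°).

At ω = 20000 rad/s:
zero (1 + j20000·0.0005) = 1 + j10 → |·| ≈ 10.05, ∠ ≈ 84.29°
pole (1 + j20000·0.04) = 1 + j800 → |·| ≈ 800, ∠ ≈ 89.93°
|T| = 8e+04 · 10.05 / (800) ≈ 1005
Gain = 20 log₁₀(1005) ≈ 60.04 dB
∠T = (84.29°) − (89.93°) = -5.64°

60.0 dB, -5.6°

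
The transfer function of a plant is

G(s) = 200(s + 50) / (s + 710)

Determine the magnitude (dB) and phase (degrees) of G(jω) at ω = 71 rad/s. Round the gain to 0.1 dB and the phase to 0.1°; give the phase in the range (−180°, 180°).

At s = jω = j71:
zero (s+50): 50 + j71 → |·| = √(50²+71²) = √7541 ≈ 86.839, ∠ = arctan(71/50) ≈ 54.85°
pole (s+710): 710 + j71 → |·| = √(710²+71²) = √509141 ≈ 713.54, ∠ = arctan(71/710) ≈ 5.71°
|G| = 200 · 86.839 / 713.54 ≈ 24.34
Gain = 20 log₁₀(24.34) ≈ 27.73 dB
∠G = 54.85° − 5.71° = 49.14°

27.7 dB, 49.1°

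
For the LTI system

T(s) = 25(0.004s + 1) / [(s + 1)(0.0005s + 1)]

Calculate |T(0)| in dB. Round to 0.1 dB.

T(0) = 25 · 1 / 1 = 25
20 log₁₀(25) ≈ 27.96 dB

28.0 dB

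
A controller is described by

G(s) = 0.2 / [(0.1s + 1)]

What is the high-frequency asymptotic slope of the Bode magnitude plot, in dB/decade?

-20 dB/decade

Each pole contributes −20 dB/decade at high frequency; each zero contributes +20 dB/decade.
Net: 0 zero(s) − 1 pole(s) → -20 dB/decade.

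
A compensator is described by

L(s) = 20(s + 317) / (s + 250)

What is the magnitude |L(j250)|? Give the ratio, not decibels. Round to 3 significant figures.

At s = jω = j250:
zero (s+317): 317 + j250 → |·| = √(317²+250²) = √162989 ≈ 403.72, ∠ = arctan(250/317) ≈ 38.26°
pole (s+250): 250 + j250 → |·| = √(250²+250²) = √125000 ≈ 353.55, ∠ = arctan(250/250) ≈ 45.00°
|L| = 20 · 403.72 / 353.55 ≈ 22.838

22.8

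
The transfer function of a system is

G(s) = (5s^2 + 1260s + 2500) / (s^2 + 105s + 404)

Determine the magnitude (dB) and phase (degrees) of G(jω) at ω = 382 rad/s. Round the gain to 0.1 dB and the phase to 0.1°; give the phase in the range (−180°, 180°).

15.2 dB, -18.1°

Substitute s = j382:
Numerator: 5(j382)^2 + 1260(j382) + 2500 = -727120 + j481320
Denominator: (j382)^2 + 105(j382) + 404 = -145520 + j40110
|N| = √(727120² + 481320²) ≈ 8.7199e+05, ∠N ≈ 146.50°
|D| = √(145520² + 40110²) ≈ 1.5095e+05, ∠D ≈ 164.59°
|G| = 8.7199e+05 / 1.5095e+05 ≈ 5.7767
Gain = 20 log₁₀(5.7767) ≈ 15.23 dB
∠G = 146.50° − 164.59° = -18.09°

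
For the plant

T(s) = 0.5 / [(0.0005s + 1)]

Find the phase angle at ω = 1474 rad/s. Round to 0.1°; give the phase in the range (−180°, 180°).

-36.4°

At ω = 1474 rad/s:
pole (1 + j1474·0.0005) = 1 + j0.737 → |·| ≈ 1.2422, ∠ ≈ 36.39°
∠T = (0°) − (36.39°) = -36.39°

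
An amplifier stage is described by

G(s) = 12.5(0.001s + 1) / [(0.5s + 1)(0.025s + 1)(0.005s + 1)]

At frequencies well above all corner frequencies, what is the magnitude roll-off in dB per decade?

Each pole contributes −20 dB/decade at high frequency; each zero contributes +20 dB/decade.
Net: 1 zero(s) − 3 pole(s) → -40 dB/decade.

-40 dB/decade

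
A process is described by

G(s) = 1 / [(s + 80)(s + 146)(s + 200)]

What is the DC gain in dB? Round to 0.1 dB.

G(0) = 1 / (80·146·200) ≈ 4.2808e-07
20 log₁₀(4.2808e-07) ≈ -127.37 dB

-127.4 dB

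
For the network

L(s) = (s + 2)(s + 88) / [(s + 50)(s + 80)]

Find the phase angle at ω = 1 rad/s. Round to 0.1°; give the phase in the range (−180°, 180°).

At s = jω = j1:
zero (s+2): 2 + j1 → |·| = √(2²+1²) = √5 ≈ 2.2361, ∠ = arctan(1/2) ≈ 26.57°
zero (s+88): 88 + j1 → |·| = √(88²+1²) = √7745 ≈ 88.006, ∠ = arctan(1/88) ≈ 0.65°
pole (s+50): 50 + j1 → |·| = √(50²+1²) = √2501 ≈ 50.01, ∠ = arctan(1/50) ≈ 1.15°
pole (s+80): 80 + j1 → |·| = √(80²+1²) = √6401 ≈ 80.006, ∠ = arctan(1/80) ≈ 0.72°
∠L = 27.22° − 1.87° = 25.35°

25.4°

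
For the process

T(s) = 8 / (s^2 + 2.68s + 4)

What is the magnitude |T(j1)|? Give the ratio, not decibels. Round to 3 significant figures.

1.99

At s = jω = j1:
quadratic: (j1)² + 2.68·j1 + 4 = 3 + j2.68 → |·| ≈ 4.0227, ∠ ≈ 41.78°
|T| = 8 / 4.0227 ≈ 1.9887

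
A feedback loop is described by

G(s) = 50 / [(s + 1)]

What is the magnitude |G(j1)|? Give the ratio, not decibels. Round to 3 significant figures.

35.4

At ω = 1 rad/s:
pole (1 + j1·1) = 1 + j1 → |·| ≈ 1.4142, ∠ ≈ 45.00°
|G| = 50 · 1 / (1.4142) ≈ 35.356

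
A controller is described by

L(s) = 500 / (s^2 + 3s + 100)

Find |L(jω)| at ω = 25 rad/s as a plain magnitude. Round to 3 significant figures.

At s = jω = j25:
quadratic: (j25)² + 3·j25 + 100 = -525 + j75 → |·| ≈ 530.33, ∠ ≈ 171.87°
|L| = 500 / 530.33 ≈ 0.94281

0.943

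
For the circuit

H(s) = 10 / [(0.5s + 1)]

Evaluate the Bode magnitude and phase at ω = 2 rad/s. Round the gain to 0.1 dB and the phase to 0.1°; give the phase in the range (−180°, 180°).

At ω = 2 rad/s:
pole (1 + j2·0.5) = 1 + j1 → |·| ≈ 1.4142, ∠ ≈ 45.00°
|H| = 10 · 1 / (1.4142) ≈ 7.0711
Gain = 20 log₁₀(7.0711) ≈ 16.99 dB
∠H = (0°) − (45.00°) = -45.00°

17.0 dB, -45.0°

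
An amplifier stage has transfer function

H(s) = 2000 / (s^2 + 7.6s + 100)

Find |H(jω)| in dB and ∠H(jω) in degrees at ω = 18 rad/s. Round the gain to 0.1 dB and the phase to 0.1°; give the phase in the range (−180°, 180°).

17.6 dB, -148.6°

At s = jω = j18:
quadratic: (j18)² + 7.6·j18 + 100 = -224 + j136.8 → |·| ≈ 262.47, ∠ ≈ 148.59°
|H| = 2000 / 262.47 ≈ 7.6199
Gain = 20 log₁₀(7.6199) ≈ 17.64 dB
∠H = 0.00° − 148.59° = -148.59°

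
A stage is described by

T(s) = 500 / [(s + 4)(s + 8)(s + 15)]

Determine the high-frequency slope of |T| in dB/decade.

-60 dB/decade

Each pole contributes −20 dB/decade at high frequency; each zero contributes +20 dB/decade.
Net: 0 zero(s) − 3 pole(s) → -60 dB/decade.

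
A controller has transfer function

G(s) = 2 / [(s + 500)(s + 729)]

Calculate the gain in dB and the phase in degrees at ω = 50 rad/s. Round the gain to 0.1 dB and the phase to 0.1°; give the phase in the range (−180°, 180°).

-105.3 dB, -9.6°

At s = jω = j50:
pole (s+500): 500 + j50 → |·| = √(500²+50²) = √252500 ≈ 502.49, ∠ = arctan(50/500) ≈ 5.71°
pole (s+729): 729 + j50 → |·| = √(729²+50²) = √533941 ≈ 730.71, ∠ = arctan(50/729) ≈ 3.92°
|G| = 2 / 3.6717e+05 ≈ 5.4471e-06
Gain = 20 log₁₀(5.4471e-06) ≈ -105.28 dB
∠G = 0.00° − 9.63° = -9.63°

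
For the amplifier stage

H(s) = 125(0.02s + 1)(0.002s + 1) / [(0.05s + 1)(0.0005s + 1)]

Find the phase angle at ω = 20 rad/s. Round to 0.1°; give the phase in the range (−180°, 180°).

-21.5°

At ω = 20 rad/s:
zero (1 + j20·0.02) = 1 + j0.4 → |·| ≈ 1.077, ∠ ≈ 21.80°
zero (1 + j20·0.002) = 1 + j0.04 → |·| ≈ 1.0008, ∠ ≈ 2.29°
pole (1 + j20·0.05) = 1 + j1 → |·| ≈ 1.4142, ∠ ≈ 45.00°
pole (1 + j20·0.0005) = 1 + j0.01 → |·| ≈ 1, ∠ ≈ 0.57°
∠H = (21.80° + 2.29°) − (45.00° + 0.57°) = -21.48°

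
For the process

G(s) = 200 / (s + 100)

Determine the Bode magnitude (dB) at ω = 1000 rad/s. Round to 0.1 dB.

At s = jω = j1000:
pole (s+100): 100 + j1000 → |·| = √(100²+1000²) = √1010000 ≈ 1005, ∠ = arctan(1000/100) ≈ 84.29°
|G| = 200 / 1005 ≈ 0.199
Gain = 20 log₁₀(0.199) ≈ -14.02 dB

-14.0 dB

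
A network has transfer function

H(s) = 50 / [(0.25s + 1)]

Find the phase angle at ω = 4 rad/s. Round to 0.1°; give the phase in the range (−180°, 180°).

-45.0°

At ω = 4 rad/s:
pole (1 + j4·0.25) = 1 + j1 → |·| ≈ 1.4142, ∠ ≈ 45.00°
∠H = (0°) − (45.00°) = -45.00°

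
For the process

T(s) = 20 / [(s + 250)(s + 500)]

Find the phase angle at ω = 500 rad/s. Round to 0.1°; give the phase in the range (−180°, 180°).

-108.4°

At s = jω = j500:
pole (s+250): 250 + j500 → |·| = √(250²+500²) = √312500 ≈ 559.02, ∠ = arctan(500/250) ≈ 63.43°
pole (s+500): 500 + j500 → |·| = √(500²+500²) = √500000 ≈ 707.11, ∠ = arctan(500/500) ≈ 45.00°
∠T = 0.00° − 108.43° = -108.43°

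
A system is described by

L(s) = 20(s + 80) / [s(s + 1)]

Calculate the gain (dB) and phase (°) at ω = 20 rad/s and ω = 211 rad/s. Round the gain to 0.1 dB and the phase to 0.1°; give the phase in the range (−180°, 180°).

At s = jω = j20:
zero (s+80): 80 + j20 → |·| = √(80²+20²) = √6800 ≈ 82.462, ∠ = arctan(20/80) ≈ 14.04°
pole (s+1): 1 + j20 → |·| = √(1²+20²) = √401 ≈ 20.025, ∠ = arctan(20/1) ≈ 87.14°
pole at origin: |s| = 20, ∠ = 90.00° (in denominator)
|L| = 20 · 82.462 / 400.5 ≈ 4.118
Gain = 20 log₁₀(4.118) ≈ 12.29 dB
∠L = 14.04° − 177.14° = -163.10°

At s = jω = j211:
zero (s+80): 80 + j211 → |·| = √(80²+211²) = √50921 ≈ 225.66, ∠ = arctan(211/80) ≈ 69.24°
pole (s+1): 1 + j211 → |·| = √(1²+211²) = √44522 ≈ 211, ∠ = arctan(211/1) ≈ 89.73°
pole at origin: |s| = 211, ∠ = 90.00° (in denominator)
|L| = 20 · 225.66 / 44521 ≈ 0.10137
Gain = 20 log₁₀(0.10137) ≈ -19.88 dB
∠L = 69.24° − 179.73° = -110.49°

ω = 20: 12.3 dB, -163.1°; ω = 211: -19.9 dB, -110.5°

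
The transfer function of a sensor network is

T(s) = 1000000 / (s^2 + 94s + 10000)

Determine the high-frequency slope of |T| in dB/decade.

Each pole contributes −20 dB/decade at high frequency; each zero contributes +20 dB/decade.
Net: 0 zero(s) − 2 pole(s) → -40 dB/decade.

-40 dB/decade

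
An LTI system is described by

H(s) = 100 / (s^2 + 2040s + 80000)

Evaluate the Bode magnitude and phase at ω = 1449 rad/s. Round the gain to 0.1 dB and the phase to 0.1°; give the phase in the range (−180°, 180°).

Substitute s = j1449:
Numerator: 100 = 100 + j0
Denominator: (j1449)^2 + 2040(j1449) + 80000 = -2019601 + j2955960
|N| = √(100² + 0²) ≈ 100, ∠N ≈ 0.00°
|D| = √(2019601² + 2955960²) ≈ 3.58e+06, ∠D ≈ 124.34°
|H| = 100 / 3.58e+06 ≈ 2.7933e-05
Gain = 20 log₁₀(2.7933e-05) ≈ -91.08 dB
∠H = 0.00° − 124.34° = -124.34°

-91.1 dB, -124.3°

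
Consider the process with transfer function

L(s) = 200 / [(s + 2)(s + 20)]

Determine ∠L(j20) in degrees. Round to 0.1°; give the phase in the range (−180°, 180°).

-129.3°

At s = jω = j20:
pole (s+2): 2 + j20 → |·| = √(2²+20²) = √404 ≈ 20.1, ∠ = arctan(20/2) ≈ 84.29°
pole (s+20): 20 + j20 → |·| = √(20²+20²) = √800 ≈ 28.284, ∠ = arctan(20/20) ≈ 45.00°
∠L = 0.00° − 129.29° = -129.29°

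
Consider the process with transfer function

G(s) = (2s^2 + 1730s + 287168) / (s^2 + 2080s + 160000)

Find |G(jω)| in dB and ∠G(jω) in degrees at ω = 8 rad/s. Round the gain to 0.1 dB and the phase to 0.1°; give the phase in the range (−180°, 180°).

5.0 dB, -3.2°

Substitute s = j8:
Numerator: 2(j8)^2 + 1730(j8) + 287168 = 287040 + j13840
Denominator: (j8)^2 + 2080(j8) + 160000 = 159936 + j16640
|N| = √(287040² + 13840²) ≈ 2.8737e+05, ∠N ≈ 2.76°
|D| = √(159936² + 16640²) ≈ 1.608e+05, ∠D ≈ 5.94°
|G| = 2.8737e+05 / 1.608e+05 ≈ 1.7871
Gain = 20 log₁₀(1.7871) ≈ 5.04 dB
∠G = 2.76° − 5.94° = -3.18°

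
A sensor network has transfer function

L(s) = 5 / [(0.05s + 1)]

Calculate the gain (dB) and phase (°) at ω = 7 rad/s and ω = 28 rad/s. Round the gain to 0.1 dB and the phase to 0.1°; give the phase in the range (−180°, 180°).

ω = 7: 13.5 dB, -19.3°; ω = 28: 9.3 dB, -54.5°

At ω = 7 rad/s:
pole (1 + j7·0.05) = 1 + j0.35 → |·| ≈ 1.0595, ∠ ≈ 19.29°
|L| = 5 · 1 / (1.0595) ≈ 4.7192
Gain = 20 log₁₀(4.7192) ≈ 13.48 dB
∠L = (0°) − (19.29°) = -19.29°

At ω = 28 rad/s:
pole (1 + j28·0.05) = 1 + j1.4 → |·| ≈ 1.7205, ∠ ≈ 54.46°
|L| = 5 · 1 / (1.7205) ≈ 2.9061
Gain = 20 log₁₀(2.9061) ≈ 9.27 dB
∠L = (0°) − (54.46°) = -54.46°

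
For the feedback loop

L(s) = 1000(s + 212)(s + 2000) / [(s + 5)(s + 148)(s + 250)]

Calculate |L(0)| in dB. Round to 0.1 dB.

L(0) = 1000·212·2000 / (5·148·250) ≈ 2291.9
20 log₁₀(2291.9) ≈ 67.20 dB

67.2 dB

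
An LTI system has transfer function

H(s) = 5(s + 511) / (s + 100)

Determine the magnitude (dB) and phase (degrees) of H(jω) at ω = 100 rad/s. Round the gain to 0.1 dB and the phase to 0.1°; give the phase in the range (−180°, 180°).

At s = jω = j100:
zero (s+511): 511 + j100 → |·| = √(511²+100²) = √271121 ≈ 520.69, ∠ = arctan(100/511) ≈ 11.07°
pole (s+100): 100 + j100 → |·| = √(100²+100²) = √20000 ≈ 141.42, ∠ = arctan(100/100) ≈ 45.00°
|H| = 5 · 520.69 / 141.42 ≈ 18.409
Gain = 20 log₁₀(18.409) ≈ 25.30 dB
∠H = 11.07° − 45.00° = -33.93°

25.3 dB, -33.9°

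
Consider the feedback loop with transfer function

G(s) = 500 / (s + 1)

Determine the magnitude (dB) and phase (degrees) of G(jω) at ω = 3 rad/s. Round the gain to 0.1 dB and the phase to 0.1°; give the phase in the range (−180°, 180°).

44.0 dB, -71.6°

At s = jω = j3:
pole (s+1): 1 + j3 → |·| = √(1²+3²) = √10 ≈ 3.1623, ∠ = arctan(3/1) ≈ 71.57°
|G| = 500 / 3.1623 ≈ 158.11
Gain = 20 log₁₀(158.11) ≈ 43.98 dB
∠G = 0.00° − 71.57° = -71.57°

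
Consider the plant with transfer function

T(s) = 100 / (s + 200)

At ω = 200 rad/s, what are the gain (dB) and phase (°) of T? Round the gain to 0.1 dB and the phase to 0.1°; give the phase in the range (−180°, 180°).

-9.0 dB, -45.0°

Substitute s = j200:
Numerator: 100 = 100 + j0
Denominator: (j200) + 200 = 200 + j200
|N| = √(100² + 0²) ≈ 100, ∠N ≈ 0.00°
|D| = √(200² + 200²) ≈ 282.84, ∠D ≈ 45.00°
|T| = 100 / 282.84 ≈ 0.35356
Gain = 20 log₁₀(0.35356) ≈ -9.03 dB
∠T = 0.00° − 45.00° = -45.00°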